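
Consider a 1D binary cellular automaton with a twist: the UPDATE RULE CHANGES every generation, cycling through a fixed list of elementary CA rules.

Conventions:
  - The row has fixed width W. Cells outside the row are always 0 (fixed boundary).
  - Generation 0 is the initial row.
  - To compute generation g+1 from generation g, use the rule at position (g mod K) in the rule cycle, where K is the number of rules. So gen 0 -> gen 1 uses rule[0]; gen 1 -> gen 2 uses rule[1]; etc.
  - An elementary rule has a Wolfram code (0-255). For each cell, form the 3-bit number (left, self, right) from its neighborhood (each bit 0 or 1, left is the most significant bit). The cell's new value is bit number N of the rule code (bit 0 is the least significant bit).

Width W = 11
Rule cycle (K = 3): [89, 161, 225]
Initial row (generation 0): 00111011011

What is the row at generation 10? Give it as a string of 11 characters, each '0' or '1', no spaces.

Gen 0: 00111011011
Gen 1 (rule 89): 10101011011
Gen 2 (rule 161): 01010100100
Gen 3 (rule 225): 00101000001
Gen 4 (rule 89): 10000111100
Gen 5 (rule 161): 00110011001
Gen 6 (rule 225): 10010001000
Gen 7 (rule 89): 01001100111
Gen 8 (rule 161): 00000000010
Gen 9 (rule 225): 11111111000
Gen 10 (rule 89): 10000001111

Answer: 10000001111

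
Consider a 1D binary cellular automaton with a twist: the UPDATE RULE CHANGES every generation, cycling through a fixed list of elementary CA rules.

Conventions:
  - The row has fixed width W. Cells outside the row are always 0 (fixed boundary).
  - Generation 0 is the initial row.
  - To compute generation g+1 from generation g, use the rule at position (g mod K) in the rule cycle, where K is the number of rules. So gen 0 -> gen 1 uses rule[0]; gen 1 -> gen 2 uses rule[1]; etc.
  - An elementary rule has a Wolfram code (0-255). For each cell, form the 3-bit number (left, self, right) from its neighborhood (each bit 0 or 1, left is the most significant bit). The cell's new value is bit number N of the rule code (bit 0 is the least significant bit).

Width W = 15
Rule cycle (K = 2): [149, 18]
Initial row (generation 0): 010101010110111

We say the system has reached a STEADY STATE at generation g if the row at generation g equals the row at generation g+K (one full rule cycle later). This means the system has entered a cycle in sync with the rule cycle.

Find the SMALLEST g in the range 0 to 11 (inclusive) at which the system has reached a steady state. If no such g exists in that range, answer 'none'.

Answer: 4

Derivation:
Gen 0: 010101010110111
Gen 1 (rule 149): 010101010000010
Gen 2 (rule 18): 100000001000101
Gen 3 (rule 149): 111111101110101
Gen 4 (rule 18): 000000000000000
Gen 5 (rule 149): 111111111111111
Gen 6 (rule 18): 000000000000000
Gen 7 (rule 149): 111111111111111
Gen 8 (rule 18): 000000000000000
Gen 9 (rule 149): 111111111111111
Gen 10 (rule 18): 000000000000000
Gen 11 (rule 149): 111111111111111
Gen 12 (rule 18): 000000000000000
Gen 13 (rule 149): 111111111111111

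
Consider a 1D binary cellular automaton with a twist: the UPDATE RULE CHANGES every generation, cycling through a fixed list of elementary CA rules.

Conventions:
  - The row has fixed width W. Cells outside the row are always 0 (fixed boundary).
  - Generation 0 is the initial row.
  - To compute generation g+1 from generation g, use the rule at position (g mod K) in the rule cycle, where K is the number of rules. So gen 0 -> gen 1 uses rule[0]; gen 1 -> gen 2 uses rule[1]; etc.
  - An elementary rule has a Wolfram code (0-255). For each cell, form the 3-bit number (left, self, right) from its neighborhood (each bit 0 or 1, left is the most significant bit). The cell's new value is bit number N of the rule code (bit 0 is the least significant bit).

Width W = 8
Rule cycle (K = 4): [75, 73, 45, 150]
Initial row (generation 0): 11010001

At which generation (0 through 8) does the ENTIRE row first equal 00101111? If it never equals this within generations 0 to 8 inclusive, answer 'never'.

Answer: never

Derivation:
Gen 0: 11010001
Gen 1 (rule 75): 11000110
Gen 2 (rule 73): 11010110
Gen 3 (rule 45): 10111100
Gen 4 (rule 150): 10011010
Gen 5 (rule 75): 00111000
Gen 6 (rule 73): 10101011
Gen 7 (rule 45): 11111110
Gen 8 (rule 150): 01111101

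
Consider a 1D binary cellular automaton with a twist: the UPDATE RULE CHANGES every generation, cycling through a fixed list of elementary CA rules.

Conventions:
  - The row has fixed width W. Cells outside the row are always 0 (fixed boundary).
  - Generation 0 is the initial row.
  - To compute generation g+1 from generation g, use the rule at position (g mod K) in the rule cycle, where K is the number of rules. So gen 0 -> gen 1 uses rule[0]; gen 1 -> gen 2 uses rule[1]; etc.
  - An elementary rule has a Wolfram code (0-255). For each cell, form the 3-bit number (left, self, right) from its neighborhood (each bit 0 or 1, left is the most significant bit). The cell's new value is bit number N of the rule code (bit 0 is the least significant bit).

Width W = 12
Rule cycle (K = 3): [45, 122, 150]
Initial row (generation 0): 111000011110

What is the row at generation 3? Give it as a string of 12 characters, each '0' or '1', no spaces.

Answer: 110011001100

Derivation:
Gen 0: 111000011110
Gen 1 (rule 45): 100011010000
Gen 2 (rule 122): 010111101000
Gen 3 (rule 150): 110011001100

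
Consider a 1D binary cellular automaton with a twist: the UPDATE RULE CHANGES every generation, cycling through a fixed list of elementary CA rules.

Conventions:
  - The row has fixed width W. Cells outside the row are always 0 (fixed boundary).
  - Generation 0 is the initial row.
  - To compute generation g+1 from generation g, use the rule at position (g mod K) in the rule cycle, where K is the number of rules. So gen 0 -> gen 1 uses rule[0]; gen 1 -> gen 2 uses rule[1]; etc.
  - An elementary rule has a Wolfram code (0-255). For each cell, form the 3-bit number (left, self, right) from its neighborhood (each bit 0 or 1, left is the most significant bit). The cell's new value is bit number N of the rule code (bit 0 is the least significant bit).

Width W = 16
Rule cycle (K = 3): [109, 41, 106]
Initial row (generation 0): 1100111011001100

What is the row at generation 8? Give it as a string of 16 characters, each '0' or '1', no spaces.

Answer: 0110000011010010

Derivation:
Gen 0: 1100111011001100
Gen 1 (rule 109): 1100101111001101
Gen 2 (rule 41): 1000011000001010
Gen 3 (rule 106): 0000111000010100
Gen 4 (rule 109): 1110101011011101
Gen 5 (rule 41): 1001010110110010
Gen 6 (rule 106): 0010101111110100
Gen 7 (rule 109): 1011111000011101
Gen 8 (rule 41): 0110000011010010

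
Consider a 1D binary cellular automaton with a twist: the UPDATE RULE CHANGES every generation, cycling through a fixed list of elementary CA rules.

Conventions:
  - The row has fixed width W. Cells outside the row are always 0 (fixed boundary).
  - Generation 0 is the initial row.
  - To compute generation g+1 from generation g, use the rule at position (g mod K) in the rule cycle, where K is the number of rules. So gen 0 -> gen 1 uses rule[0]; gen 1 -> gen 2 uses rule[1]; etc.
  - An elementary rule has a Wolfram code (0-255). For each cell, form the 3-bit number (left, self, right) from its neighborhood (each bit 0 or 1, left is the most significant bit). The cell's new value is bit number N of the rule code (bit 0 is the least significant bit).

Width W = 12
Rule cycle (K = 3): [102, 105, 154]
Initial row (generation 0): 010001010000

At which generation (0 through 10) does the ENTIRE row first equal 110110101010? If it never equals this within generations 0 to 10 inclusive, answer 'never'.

Answer: 4

Derivation:
Gen 0: 010001010000
Gen 1 (rule 102): 110011110000
Gen 2 (rule 105): 110010010111
Gen 3 (rule 154): 101101100110
Gen 4 (rule 102): 110110101010
Gen 5 (rule 105): 111111010100
Gen 6 (rule 154): 111110000010
Gen 7 (rule 102): 000010000110
Gen 8 (rule 105): 111000110110
Gen 9 (rule 154): 110101100101
Gen 10 (rule 102): 011110101111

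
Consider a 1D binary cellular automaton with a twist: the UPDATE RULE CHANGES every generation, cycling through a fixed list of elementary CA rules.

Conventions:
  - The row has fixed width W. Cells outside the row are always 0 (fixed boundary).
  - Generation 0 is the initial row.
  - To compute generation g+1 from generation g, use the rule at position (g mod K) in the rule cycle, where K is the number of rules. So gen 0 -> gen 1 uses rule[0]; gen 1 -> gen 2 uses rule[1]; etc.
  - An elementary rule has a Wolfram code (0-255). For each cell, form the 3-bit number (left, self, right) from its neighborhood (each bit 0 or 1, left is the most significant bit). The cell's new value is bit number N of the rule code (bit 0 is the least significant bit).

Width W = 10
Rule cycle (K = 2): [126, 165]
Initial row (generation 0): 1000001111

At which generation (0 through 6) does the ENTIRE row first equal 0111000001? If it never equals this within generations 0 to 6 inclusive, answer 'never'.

Answer: never

Derivation:
Gen 0: 1000001111
Gen 1 (rule 126): 1100011001
Gen 2 (rule 165): 0001000001
Gen 3 (rule 126): 0011100011
Gen 4 (rule 165): 1001001000
Gen 5 (rule 126): 1111111100
Gen 6 (rule 165): 0111111001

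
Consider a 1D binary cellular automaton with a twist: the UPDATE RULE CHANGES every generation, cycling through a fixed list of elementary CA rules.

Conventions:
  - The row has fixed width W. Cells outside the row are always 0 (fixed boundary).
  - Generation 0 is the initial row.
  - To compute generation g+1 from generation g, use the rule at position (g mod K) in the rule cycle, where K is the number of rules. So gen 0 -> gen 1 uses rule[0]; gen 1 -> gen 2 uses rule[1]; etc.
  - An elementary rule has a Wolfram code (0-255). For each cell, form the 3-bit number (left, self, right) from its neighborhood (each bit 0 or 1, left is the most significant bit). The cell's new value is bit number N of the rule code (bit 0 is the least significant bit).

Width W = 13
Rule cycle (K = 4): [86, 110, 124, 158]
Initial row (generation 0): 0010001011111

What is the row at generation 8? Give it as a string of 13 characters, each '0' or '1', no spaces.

Gen 0: 0010001011111
Gen 1 (rule 86): 0111011000001
Gen 2 (rule 110): 1101111000011
Gen 3 (rule 124): 1111001100011
Gen 4 (rule 158): 1110111010110
Gen 5 (rule 86): 0010001010011
Gen 6 (rule 110): 0110011110111
Gen 7 (rule 124): 0111010011101
Gen 8 (rule 158): 1110011111001

Answer: 1110011111001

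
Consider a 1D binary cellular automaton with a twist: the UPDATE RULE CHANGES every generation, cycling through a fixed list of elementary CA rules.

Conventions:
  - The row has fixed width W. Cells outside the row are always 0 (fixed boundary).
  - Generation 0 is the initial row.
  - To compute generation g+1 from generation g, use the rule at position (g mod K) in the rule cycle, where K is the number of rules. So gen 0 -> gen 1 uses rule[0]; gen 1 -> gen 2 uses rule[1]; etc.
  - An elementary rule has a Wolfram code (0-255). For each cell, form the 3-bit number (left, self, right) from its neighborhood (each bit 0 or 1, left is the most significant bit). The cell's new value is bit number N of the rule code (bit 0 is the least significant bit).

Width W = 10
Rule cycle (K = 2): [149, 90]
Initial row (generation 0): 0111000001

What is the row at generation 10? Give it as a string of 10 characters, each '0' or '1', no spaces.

Answer: 0000001100

Derivation:
Gen 0: 0111000001
Gen 1 (rule 149): 0010111101
Gen 2 (rule 90): 0100100100
Gen 3 (rule 149): 0110110111
Gen 4 (rule 90): 1110110101
Gen 5 (rule 149): 0100000101
Gen 6 (rule 90): 1010001000
Gen 7 (rule 149): 1011101111
Gen 8 (rule 90): 0010101001
Gen 9 (rule 149): 1010101101
Gen 10 (rule 90): 0000001100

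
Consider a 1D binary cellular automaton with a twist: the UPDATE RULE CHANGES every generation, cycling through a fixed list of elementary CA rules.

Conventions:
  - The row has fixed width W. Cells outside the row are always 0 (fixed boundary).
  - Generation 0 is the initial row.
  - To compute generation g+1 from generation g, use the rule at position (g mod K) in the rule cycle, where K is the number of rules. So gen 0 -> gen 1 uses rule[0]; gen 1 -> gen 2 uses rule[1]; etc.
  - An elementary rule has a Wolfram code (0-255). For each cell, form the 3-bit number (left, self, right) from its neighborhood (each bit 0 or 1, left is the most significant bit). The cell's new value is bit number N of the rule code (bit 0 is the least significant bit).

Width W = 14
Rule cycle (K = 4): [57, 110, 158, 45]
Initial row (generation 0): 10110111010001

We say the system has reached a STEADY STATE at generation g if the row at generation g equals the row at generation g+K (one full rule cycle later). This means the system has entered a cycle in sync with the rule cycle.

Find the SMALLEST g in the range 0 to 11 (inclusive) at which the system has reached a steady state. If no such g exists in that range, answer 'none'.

Gen 0: 10110111010001
Gen 1 (rule 57): 01101100101100
Gen 2 (rule 110): 11111101111100
Gen 3 (rule 158): 11111001111010
Gen 4 (rule 45): 10000001000110
Gen 5 (rule 57): 01111100110101
Gen 6 (rule 110): 11000101111111
Gen 7 (rule 158): 10101101111110
Gen 8 (rule 45): 11111011000000
Gen 9 (rule 57): 10000110111111
Gen 10 (rule 110): 10001111100001
Gen 11 (rule 158): 11011111010011
Gen 12 (rule 45): 10110000110010
Gen 13 (rule 57): 01101110101001
Gen 14 (rule 110): 11111011111011
Gen 15 (rule 158): 11110011110010

Answer: none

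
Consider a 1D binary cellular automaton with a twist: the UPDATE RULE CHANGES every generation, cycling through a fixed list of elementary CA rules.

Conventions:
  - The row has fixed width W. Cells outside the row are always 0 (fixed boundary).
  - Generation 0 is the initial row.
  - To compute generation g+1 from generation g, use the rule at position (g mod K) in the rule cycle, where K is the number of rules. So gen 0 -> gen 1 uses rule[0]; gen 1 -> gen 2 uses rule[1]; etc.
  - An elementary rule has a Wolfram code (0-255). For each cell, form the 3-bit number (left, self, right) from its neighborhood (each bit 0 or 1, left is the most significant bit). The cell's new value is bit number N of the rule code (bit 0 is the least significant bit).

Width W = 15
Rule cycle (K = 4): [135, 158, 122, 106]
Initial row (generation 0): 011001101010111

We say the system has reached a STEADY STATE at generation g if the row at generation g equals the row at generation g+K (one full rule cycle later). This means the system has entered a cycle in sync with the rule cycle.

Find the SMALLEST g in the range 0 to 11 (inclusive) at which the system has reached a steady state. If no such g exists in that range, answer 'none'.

Answer: none

Derivation:
Gen 0: 011001101010111
Gen 1 (rule 135): 100010001010010
Gen 2 (rule 158): 110111011011111
Gen 3 (rule 122): 111101111110001
Gen 4 (rule 106): 100111000010010
Gen 5 (rule 135): 101010011110110
Gen 6 (rule 158): 101011111100101
Gen 7 (rule 122): 010110000111010
Gen 8 (rule 106): 101110001101100
Gen 9 (rule 135): 100100110000001
Gen 10 (rule 158): 111111101000011
Gen 11 (rule 122): 100000110100111
Gen 12 (rule 106): 000001111001101
Gen 13 (rule 135): 111110110010001
Gen 14 (rule 158): 111100101111011
Gen 15 (rule 122): 100111011001111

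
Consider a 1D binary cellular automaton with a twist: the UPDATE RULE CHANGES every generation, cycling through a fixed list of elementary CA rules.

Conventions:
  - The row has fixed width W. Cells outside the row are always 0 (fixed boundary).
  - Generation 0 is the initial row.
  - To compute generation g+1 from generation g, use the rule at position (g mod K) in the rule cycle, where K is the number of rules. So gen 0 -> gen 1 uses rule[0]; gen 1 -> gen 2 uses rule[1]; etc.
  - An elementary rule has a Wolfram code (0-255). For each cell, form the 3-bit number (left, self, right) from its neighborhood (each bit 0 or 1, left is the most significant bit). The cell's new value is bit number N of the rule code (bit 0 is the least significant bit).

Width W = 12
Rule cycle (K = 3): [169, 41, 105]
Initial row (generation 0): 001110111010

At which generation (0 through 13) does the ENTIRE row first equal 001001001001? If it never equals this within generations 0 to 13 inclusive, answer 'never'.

Gen 0: 001110111010
Gen 1 (rule 169): 101101110100
Gen 2 (rule 41): 011011001001
Gen 3 (rule 105): 011111000000
Gen 4 (rule 169): 011110011111
Gen 5 (rule 41): 010000010000
Gen 6 (rule 105): 000111000111
Gen 7 (rule 169): 110110010110
Gen 8 (rule 41): 101100001100
Gen 9 (rule 105): 011101101101
Gen 10 (rule 169): 011011011010
Gen 11 (rule 41): 010110110100
Gen 12 (rule 105): 001111111001
Gen 13 (rule 169): 101111110000

Answer: never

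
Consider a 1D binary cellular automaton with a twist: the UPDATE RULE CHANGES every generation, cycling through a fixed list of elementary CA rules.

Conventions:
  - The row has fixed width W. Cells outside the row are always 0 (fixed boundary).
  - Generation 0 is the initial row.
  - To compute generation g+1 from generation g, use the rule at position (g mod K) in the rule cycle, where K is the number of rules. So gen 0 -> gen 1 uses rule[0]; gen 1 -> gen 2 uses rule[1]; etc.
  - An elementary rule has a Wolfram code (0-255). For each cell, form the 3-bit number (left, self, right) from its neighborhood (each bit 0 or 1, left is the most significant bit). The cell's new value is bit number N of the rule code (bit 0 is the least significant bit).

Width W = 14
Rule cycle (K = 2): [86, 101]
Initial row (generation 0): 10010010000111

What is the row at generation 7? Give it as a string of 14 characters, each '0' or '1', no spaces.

Gen 0: 10010010000111
Gen 1 (rule 86): 11111111001001
Gen 2 (rule 101): 00000001001001
Gen 3 (rule 86): 00000011111111
Gen 4 (rule 101): 11111000000001
Gen 5 (rule 86): 00001100000011
Gen 6 (rule 101): 11100101111001
Gen 7 (rule 86): 00111100001111

Answer: 00111100001111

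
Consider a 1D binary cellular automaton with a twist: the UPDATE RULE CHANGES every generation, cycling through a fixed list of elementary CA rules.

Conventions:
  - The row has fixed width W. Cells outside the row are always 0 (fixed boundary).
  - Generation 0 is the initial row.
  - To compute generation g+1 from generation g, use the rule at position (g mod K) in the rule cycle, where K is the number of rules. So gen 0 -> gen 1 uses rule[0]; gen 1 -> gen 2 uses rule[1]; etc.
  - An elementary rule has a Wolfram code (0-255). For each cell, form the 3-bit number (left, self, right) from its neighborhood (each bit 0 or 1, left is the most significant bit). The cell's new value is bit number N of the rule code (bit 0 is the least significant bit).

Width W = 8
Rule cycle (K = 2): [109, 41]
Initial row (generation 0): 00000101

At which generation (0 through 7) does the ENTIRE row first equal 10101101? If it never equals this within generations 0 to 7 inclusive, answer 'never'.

Gen 0: 00000101
Gen 1 (rule 109): 11110111
Gen 2 (rule 41): 10001100
Gen 3 (rule 109): 10101101
Gen 4 (rule 41): 01011010
Gen 5 (rule 109): 01111110
Gen 6 (rule 41): 01000000
Gen 7 (rule 109): 01011111

Answer: 3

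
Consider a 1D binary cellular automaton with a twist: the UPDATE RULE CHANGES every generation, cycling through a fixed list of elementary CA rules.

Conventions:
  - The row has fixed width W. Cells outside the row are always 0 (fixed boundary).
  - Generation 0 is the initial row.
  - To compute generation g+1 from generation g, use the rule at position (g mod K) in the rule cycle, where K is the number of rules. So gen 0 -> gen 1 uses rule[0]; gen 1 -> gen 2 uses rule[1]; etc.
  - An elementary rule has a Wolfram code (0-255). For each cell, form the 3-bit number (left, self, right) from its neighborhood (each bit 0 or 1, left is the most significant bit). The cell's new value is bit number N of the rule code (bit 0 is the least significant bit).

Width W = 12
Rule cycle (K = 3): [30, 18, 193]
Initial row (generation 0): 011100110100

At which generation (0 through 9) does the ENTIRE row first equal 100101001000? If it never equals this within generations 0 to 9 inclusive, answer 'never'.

Answer: 3

Derivation:
Gen 0: 011100110100
Gen 1 (rule 30): 110011100110
Gen 2 (rule 18): 001100011001
Gen 3 (rule 193): 100101001000
Gen 4 (rule 30): 111101111100
Gen 5 (rule 18): 000000000010
Gen 6 (rule 193): 111111111000
Gen 7 (rule 30): 100000000100
Gen 8 (rule 18): 010000001010
Gen 9 (rule 193): 000111100000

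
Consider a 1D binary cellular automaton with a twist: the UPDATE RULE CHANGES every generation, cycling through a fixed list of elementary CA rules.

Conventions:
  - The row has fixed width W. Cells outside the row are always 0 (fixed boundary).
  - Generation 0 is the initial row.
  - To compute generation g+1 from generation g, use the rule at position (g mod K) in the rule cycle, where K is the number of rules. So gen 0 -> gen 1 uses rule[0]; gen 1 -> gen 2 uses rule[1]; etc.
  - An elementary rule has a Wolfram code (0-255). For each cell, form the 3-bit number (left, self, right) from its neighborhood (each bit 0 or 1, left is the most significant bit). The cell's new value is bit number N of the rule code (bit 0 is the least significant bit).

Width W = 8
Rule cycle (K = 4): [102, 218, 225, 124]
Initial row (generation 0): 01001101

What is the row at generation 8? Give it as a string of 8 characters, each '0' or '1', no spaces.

Answer: 00111111

Derivation:
Gen 0: 01001101
Gen 1 (rule 102): 11010111
Gen 2 (rule 218): 11000111
Gen 3 (rule 225): 01010011
Gen 4 (rule 124): 01111011
Gen 5 (rule 102): 10001101
Gen 6 (rule 218): 01011100
Gen 7 (rule 225): 00101101
Gen 8 (rule 124): 00111111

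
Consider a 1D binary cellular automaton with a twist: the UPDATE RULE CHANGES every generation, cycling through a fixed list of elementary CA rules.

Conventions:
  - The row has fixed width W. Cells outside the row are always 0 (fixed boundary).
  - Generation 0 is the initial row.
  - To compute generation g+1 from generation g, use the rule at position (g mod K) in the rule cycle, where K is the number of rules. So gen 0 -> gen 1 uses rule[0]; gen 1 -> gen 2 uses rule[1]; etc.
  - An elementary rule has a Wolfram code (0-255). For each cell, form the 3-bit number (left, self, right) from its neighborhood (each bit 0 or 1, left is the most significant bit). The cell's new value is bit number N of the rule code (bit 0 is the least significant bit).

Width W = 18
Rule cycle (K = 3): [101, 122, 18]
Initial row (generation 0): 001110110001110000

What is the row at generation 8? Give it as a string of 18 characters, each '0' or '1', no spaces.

Answer: 011011000000001101

Derivation:
Gen 0: 001110110001110000
Gen 1 (rule 101): 100011010100010111
Gen 2 (rule 122): 010111101010101101
Gen 3 (rule 18): 100000000000000000
Gen 4 (rule 101): 101111111111111111
Gen 5 (rule 122): 011000000000000001
Gen 6 (rule 18): 100100000000000010
Gen 7 (rule 101): 100101111111111010
Gen 8 (rule 122): 011011000000001101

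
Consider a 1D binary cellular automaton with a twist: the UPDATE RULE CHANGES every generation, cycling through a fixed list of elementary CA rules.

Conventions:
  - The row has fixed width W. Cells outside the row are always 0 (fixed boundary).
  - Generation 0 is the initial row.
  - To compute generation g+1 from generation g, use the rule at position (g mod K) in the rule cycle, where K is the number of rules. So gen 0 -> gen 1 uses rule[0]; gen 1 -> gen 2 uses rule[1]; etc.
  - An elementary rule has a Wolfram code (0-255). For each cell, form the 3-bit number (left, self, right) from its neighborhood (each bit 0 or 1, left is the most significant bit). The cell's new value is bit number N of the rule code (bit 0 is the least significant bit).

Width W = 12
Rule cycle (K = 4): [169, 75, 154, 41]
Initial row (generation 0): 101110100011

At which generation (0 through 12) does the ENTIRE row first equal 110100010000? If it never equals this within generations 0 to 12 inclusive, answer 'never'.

Answer: 2

Derivation:
Gen 0: 101110100011
Gen 1 (rule 169): 011101001010
Gen 2 (rule 75): 110100010000
Gen 3 (rule 154): 100010101000
Gen 4 (rule 41): 001001010011
Gen 5 (rule 169): 100000100010
Gen 6 (rule 75): 001111001100
Gen 7 (rule 154): 011110111010
Gen 8 (rule 41): 010001100100
Gen 9 (rule 169): 000101000001
Gen 10 (rule 75): 111000011110
Gen 11 (rule 154): 110100111101
Gen 12 (rule 41): 101000100010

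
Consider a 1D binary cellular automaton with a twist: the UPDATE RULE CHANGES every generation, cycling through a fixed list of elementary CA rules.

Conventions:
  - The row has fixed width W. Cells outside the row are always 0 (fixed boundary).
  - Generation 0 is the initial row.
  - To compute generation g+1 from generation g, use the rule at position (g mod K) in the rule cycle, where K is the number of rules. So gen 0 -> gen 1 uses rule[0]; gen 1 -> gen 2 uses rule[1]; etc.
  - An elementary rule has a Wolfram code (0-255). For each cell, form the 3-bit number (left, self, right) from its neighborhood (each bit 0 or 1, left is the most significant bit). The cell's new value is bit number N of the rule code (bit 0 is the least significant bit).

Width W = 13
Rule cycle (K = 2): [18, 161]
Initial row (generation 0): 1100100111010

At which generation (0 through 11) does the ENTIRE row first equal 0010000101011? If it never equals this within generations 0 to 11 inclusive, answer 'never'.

Gen 0: 1100100111010
Gen 1 (rule 18): 0011011000001
Gen 2 (rule 161): 1000100011100
Gen 3 (rule 18): 0101010100010
Gen 4 (rule 161): 0010101001000
Gen 5 (rule 18): 0100000110100
Gen 6 (rule 161): 0001110001001
Gen 7 (rule 18): 0010001010110
Gen 8 (rule 161): 1000100101000
Gen 9 (rule 18): 0101011000100
Gen 10 (rule 161): 0010100010001
Gen 11 (rule 18): 0100010101010

Answer: never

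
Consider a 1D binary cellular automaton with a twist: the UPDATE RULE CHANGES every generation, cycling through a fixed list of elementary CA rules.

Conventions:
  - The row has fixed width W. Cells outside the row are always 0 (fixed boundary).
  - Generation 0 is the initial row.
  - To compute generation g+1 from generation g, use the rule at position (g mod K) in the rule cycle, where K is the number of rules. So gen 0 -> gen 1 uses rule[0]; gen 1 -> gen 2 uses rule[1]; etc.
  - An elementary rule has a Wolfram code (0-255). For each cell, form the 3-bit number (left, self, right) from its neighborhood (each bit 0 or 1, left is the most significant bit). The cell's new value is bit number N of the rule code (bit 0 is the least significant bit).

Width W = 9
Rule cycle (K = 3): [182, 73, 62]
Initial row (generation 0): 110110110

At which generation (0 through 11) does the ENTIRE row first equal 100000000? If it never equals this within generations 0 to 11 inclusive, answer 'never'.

Gen 0: 110110110
Gen 1 (rule 182): 001001001
Gen 2 (rule 73): 100000000
Gen 3 (rule 62): 110000000
Gen 4 (rule 182): 001000000
Gen 5 (rule 73): 100011111
Gen 6 (rule 62): 110110000
Gen 7 (rule 182): 001001000
Gen 8 (rule 73): 100000011
Gen 9 (rule 62): 110000110
Gen 10 (rule 182): 001001001
Gen 11 (rule 73): 100000000

Answer: 2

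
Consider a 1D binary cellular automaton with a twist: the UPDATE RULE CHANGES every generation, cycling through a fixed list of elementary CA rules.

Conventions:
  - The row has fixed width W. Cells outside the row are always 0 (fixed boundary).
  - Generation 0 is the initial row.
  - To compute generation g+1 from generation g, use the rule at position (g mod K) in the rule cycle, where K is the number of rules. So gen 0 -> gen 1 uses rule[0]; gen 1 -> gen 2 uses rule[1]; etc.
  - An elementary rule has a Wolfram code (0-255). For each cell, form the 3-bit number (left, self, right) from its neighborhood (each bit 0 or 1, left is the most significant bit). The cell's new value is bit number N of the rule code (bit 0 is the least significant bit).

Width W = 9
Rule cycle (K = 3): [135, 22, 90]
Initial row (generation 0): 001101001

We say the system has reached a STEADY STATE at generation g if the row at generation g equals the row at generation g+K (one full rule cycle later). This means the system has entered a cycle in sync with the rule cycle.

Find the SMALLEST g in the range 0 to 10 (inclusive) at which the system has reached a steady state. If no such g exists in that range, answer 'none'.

Gen 0: 001101001
Gen 1 (rule 135): 110001011
Gen 2 (rule 22): 001011000
Gen 3 (rule 90): 010011100
Gen 4 (rule 135): 110101001
Gen 5 (rule 22): 000101111
Gen 6 (rule 90): 001001001
Gen 7 (rule 135): 111011011
Gen 8 (rule 22): 000000000
Gen 9 (rule 90): 000000000
Gen 10 (rule 135): 111111111
Gen 11 (rule 22): 000000000
Gen 12 (rule 90): 000000000
Gen 13 (rule 135): 111111111

Answer: 8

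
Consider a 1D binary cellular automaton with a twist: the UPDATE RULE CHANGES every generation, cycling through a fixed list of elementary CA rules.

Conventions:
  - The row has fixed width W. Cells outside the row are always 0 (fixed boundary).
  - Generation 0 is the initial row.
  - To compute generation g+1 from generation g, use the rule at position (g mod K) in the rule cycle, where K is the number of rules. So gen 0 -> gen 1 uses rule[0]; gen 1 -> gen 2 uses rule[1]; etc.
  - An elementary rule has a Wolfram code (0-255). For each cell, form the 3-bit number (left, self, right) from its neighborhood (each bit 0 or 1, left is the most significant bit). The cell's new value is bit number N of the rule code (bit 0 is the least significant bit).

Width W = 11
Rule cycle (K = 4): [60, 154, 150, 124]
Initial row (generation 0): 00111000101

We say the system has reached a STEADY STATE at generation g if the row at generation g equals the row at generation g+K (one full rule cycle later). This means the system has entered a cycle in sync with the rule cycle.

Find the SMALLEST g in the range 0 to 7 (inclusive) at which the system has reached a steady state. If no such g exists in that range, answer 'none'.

Gen 0: 00111000101
Gen 1 (rule 60): 00100100111
Gen 2 (rule 154): 01011011110
Gen 3 (rule 150): 11000001101
Gen 4 (rule 124): 11100001111
Gen 5 (rule 60): 10010001000
Gen 6 (rule 154): 01101010100
Gen 7 (rule 150): 10001010110
Gen 8 (rule 124): 11001111111
Gen 9 (rule 60): 10101000000
Gen 10 (rule 154): 00000100000
Gen 11 (rule 150): 00001110000

Answer: none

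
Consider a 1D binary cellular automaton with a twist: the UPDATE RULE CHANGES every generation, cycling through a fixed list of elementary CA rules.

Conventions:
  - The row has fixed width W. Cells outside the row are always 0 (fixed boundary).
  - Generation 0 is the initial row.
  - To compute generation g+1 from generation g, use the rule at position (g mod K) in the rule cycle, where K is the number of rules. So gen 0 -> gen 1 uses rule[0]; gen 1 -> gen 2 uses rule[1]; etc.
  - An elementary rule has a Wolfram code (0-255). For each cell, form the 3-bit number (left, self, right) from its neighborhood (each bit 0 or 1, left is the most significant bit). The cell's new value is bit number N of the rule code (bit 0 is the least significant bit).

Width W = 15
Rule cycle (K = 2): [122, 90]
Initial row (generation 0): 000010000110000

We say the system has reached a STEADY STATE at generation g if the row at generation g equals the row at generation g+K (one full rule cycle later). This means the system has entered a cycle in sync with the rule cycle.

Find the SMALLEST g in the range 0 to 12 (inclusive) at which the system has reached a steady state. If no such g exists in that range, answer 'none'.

Answer: none

Derivation:
Gen 0: 000010000110000
Gen 1 (rule 122): 000101001111000
Gen 2 (rule 90): 001000111001100
Gen 3 (rule 122): 010101101111110
Gen 4 (rule 90): 100001101000011
Gen 5 (rule 122): 010011110100111
Gen 6 (rule 90): 101110010011101
Gen 7 (rule 122): 011011101110110
Gen 8 (rule 90): 111010101010111
Gen 9 (rule 122): 101101010101101
Gen 10 (rule 90): 001100000001100
Gen 11 (rule 122): 011110000011110
Gen 12 (rule 90): 110011000110011
Gen 13 (rule 122): 111111101111111
Gen 14 (rule 90): 100000101000001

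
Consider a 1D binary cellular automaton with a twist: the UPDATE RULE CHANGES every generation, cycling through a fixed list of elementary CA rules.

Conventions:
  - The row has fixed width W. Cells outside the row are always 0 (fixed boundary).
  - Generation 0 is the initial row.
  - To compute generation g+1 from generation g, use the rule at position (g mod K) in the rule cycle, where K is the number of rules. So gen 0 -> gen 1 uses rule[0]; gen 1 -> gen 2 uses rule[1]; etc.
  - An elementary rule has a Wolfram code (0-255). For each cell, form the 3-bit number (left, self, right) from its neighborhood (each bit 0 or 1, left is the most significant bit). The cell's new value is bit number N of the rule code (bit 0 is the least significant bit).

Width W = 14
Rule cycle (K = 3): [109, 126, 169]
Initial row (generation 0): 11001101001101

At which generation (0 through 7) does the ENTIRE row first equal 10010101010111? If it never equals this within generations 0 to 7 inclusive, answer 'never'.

Answer: 4

Derivation:
Gen 0: 11001101001101
Gen 1 (rule 109): 11001111001111
Gen 2 (rule 126): 11111001111001
Gen 3 (rule 169): 11110001110000
Gen 4 (rule 109): 10010101010111
Gen 5 (rule 126): 11111111111101
Gen 6 (rule 169): 11111111111010
Gen 7 (rule 109): 10000000001110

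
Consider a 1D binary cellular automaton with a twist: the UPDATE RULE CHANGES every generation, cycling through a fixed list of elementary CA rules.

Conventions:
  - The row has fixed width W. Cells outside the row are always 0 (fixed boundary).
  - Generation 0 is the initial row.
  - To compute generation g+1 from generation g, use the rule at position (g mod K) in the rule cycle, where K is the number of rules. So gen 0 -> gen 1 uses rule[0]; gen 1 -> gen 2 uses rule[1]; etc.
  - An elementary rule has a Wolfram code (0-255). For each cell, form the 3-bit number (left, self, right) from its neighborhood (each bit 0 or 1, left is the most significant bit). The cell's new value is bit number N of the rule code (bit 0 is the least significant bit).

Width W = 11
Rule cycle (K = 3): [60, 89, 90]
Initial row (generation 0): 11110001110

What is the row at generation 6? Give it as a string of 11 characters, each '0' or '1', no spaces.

Answer: 11010110000

Derivation:
Gen 0: 11110001110
Gen 1 (rule 60): 10001001001
Gen 2 (rule 89): 01100100100
Gen 3 (rule 90): 11111011010
Gen 4 (rule 60): 10000110111
Gen 5 (rule 89): 01110110101
Gen 6 (rule 90): 11010110000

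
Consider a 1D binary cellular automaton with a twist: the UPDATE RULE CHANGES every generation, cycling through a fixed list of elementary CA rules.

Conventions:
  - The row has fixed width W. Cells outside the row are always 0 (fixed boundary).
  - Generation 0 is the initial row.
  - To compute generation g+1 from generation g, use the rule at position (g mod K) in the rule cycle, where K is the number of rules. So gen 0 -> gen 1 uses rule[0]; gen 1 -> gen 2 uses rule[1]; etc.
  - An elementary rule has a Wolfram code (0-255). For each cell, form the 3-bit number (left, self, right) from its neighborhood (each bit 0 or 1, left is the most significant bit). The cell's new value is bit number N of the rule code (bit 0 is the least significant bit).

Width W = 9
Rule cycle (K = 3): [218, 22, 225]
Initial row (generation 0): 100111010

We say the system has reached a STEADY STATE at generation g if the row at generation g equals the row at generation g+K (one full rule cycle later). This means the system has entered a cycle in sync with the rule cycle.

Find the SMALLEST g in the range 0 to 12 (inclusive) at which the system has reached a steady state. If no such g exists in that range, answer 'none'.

Answer: 4

Derivation:
Gen 0: 100111010
Gen 1 (rule 218): 011111001
Gen 2 (rule 22): 100000111
Gen 3 (rule 225): 001110011
Gen 4 (rule 218): 011111111
Gen 5 (rule 22): 100000000
Gen 6 (rule 225): 001111111
Gen 7 (rule 218): 011111111
Gen 8 (rule 22): 100000000
Gen 9 (rule 225): 001111111
Gen 10 (rule 218): 011111111
Gen 11 (rule 22): 100000000
Gen 12 (rule 225): 001111111
Gen 13 (rule 218): 011111111
Gen 14 (rule 22): 100000000
Gen 15 (rule 225): 001111111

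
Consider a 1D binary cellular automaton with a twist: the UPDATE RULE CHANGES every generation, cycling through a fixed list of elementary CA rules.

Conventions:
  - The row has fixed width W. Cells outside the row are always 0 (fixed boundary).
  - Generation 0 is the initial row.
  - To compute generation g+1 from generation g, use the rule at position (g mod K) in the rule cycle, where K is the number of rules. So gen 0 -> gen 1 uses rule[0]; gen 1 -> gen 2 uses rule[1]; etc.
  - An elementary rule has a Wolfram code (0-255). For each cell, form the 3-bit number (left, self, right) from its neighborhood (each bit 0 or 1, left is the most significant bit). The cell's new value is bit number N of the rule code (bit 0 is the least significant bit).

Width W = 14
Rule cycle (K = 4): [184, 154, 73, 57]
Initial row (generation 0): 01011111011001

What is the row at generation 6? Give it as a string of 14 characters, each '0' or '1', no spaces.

Answer: 01000010000101

Derivation:
Gen 0: 01011111011001
Gen 1 (rule 184): 00111110110100
Gen 2 (rule 154): 01111100100010
Gen 3 (rule 73): 01000100001000
Gen 4 (rule 57): 00110011100111
Gen 5 (rule 184): 00101011010110
Gen 6 (rule 154): 01000010000101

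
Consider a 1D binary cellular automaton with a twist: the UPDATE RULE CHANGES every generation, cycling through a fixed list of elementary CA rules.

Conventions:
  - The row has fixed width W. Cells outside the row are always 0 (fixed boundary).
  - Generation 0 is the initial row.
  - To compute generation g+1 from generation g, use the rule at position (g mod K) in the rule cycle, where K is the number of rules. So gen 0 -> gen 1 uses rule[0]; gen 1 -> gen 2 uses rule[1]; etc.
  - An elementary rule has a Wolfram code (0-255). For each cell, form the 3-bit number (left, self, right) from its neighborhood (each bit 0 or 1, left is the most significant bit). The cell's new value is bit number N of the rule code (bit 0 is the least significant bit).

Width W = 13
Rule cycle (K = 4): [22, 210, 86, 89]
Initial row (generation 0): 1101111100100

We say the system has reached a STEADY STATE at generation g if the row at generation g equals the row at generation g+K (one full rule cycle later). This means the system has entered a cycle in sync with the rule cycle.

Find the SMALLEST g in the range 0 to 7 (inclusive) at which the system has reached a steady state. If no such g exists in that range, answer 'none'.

Gen 0: 1101111100100
Gen 1 (rule 22): 0000000011110
Gen 2 (rule 210): 0000000101111
Gen 3 (rule 86): 0000001100001
Gen 4 (rule 89): 1111101111100
Gen 5 (rule 22): 0000000000010
Gen 6 (rule 210): 0000000000101
Gen 7 (rule 86): 0000000001101
Gen 8 (rule 89): 1111111101100
Gen 9 (rule 22): 0000000000010
Gen 10 (rule 210): 0000000000101
Gen 11 (rule 86): 0000000001101

Answer: 5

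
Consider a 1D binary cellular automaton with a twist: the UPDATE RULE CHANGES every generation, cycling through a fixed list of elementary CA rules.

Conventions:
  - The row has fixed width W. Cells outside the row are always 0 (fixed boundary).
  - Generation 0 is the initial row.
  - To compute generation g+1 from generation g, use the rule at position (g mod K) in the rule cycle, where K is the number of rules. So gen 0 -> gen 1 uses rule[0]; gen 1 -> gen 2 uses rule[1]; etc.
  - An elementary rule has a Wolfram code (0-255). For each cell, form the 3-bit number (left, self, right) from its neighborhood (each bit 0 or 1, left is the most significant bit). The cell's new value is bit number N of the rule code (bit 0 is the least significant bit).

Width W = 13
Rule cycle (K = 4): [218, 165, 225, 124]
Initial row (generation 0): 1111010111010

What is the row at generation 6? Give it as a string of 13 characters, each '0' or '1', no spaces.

Answer: 0011001100110

Derivation:
Gen 0: 1111010111010
Gen 1 (rule 218): 1111000111001
Gen 2 (rule 165): 0110010010001
Gen 3 (rule 225): 0010000000100
Gen 4 (rule 124): 0011000000110
Gen 5 (rule 218): 0111100001111
Gen 6 (rule 165): 0011001100110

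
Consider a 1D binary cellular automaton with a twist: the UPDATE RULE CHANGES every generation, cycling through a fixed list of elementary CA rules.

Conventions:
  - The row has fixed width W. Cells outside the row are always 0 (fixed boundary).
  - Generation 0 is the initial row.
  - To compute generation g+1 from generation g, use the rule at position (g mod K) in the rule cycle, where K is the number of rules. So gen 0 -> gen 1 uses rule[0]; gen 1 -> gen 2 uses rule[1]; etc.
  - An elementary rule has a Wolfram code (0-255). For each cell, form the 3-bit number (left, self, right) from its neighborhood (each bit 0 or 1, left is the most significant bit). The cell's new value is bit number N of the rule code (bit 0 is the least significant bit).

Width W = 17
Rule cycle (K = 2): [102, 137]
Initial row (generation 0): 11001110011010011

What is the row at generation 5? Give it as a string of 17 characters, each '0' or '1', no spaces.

Answer: 00000001000010001

Derivation:
Gen 0: 11001110011010011
Gen 1 (rule 102): 01010010101110101
Gen 2 (rule 137): 00000000001100000
Gen 3 (rule 102): 00000000010100000
Gen 4 (rule 137): 11111111000001111
Gen 5 (rule 102): 00000001000010001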